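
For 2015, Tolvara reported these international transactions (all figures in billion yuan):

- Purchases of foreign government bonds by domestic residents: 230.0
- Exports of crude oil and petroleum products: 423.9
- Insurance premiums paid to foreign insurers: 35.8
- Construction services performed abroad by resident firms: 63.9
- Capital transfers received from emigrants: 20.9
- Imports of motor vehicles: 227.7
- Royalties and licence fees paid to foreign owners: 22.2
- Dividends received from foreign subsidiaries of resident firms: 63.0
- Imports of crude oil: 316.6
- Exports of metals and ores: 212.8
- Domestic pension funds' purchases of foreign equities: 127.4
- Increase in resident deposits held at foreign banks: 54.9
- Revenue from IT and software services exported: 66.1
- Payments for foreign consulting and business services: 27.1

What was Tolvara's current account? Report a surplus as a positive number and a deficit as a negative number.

200.3

Goods: 212.8 - 227.7 + 423.9 - 316.6 = 92.4
Services: -22.2 + 63.9 - 35.8 + 66.1 - 27.1 = 44.9
Primary income: 63.0
Current account = 92.4 + 44.9 + 63.0 = 200.3
(Excluded from the current account — financial account: purchases of foreign government bonds by domestic residents 230.0, domestic pension funds' purchases of foreign equities 127.4, increase in resident deposits held at foreign banks 54.9; capital account: capital transfers received from emigrants 20.9.)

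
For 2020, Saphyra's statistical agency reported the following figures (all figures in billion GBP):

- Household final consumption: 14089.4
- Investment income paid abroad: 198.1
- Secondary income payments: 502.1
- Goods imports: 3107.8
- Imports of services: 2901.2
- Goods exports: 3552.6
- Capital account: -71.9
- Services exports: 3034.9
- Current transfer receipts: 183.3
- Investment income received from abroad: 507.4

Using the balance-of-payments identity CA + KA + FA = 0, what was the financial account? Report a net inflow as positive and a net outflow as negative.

Goods balance = 3552.6 - 3107.8 = 444.8
Services balance = 3034.9 - 2901.2 = 133.7
Trade balance (goods + services) = 444.8 + 133.7 = 578.5
Net primary income = 507.4 - 198.1 = 309.3
Net secondary income = 183.3 - 502.1 = -318.8
Current account = 578.5 + 309.3 + (-318.8) = 569.0
Financial account = -(569.0 + (-71.9)) = -497.1

-497.1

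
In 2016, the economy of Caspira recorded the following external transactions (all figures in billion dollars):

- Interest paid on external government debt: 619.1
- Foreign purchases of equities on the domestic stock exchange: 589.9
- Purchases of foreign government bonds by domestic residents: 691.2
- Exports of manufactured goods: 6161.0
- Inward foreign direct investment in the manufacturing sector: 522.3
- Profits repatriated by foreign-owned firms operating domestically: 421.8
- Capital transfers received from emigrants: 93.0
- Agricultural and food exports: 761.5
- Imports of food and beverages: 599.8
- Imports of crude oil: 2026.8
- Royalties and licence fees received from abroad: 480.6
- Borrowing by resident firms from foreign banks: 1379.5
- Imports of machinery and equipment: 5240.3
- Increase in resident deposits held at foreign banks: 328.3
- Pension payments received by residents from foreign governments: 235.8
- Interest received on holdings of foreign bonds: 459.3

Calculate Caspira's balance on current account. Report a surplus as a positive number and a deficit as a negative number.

Goods: 6161.0 - 599.8 - 2026.8 - 5240.3 + 761.5 = -944.4
Services: 480.6
Primary income: 459.3 - 421.8 - 619.1 = -581.6
Secondary income: 235.8
Current account = (-944.4) + 480.6 + (-581.6) + 235.8 = -809.6
(Excluded from the current account — financial account: foreign purchases of equities on the domestic stock exchange 589.9, purchases of foreign government bonds by domestic residents 691.2, inward foreign direct investment in the manufacturing sector 522.3, borrowing by resident firms from foreign banks 1379.5, increase in resident deposits held at foreign banks 328.3; capital account: capital transfers received from emigrants 93.0.)

-809.6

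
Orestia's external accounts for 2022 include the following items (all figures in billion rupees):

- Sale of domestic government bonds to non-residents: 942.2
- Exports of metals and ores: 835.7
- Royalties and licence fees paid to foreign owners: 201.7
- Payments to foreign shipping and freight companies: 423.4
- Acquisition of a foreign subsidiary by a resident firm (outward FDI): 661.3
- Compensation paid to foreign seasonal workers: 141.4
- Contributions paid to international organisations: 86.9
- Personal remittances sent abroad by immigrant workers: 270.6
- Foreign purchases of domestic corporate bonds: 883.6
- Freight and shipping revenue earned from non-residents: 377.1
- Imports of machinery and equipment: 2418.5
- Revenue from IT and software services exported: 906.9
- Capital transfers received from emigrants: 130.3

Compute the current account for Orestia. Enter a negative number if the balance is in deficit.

Goods: -2418.5 + 835.7 = -1582.8
Services: -423.4 - 201.7 + 377.1 + 906.9 = 658.9
Primary income: -141.4
Secondary income: -86.9 - 270.6 = -357.5
Current account = (-1582.8) + 658.9 + (-141.4) + (-357.5) = -1422.8
(Excluded from the current account — financial account: sale of domestic government bonds to non-residents 942.2, acquisition of a foreign subsidiary by a resident firm (outward FDI) 661.3, foreign purchases of domestic corporate bonds 883.6; capital account: capital transfers received from emigrants 130.3.)

-1422.8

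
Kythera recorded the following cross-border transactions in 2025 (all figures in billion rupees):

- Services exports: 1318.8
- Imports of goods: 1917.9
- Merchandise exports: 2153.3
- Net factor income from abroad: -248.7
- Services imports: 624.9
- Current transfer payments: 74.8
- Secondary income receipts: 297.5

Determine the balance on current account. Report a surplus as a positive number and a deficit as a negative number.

Goods balance = 2153.3 - 1917.9 = 235.4
Services balance = 1318.8 - 624.9 = 693.9
Trade balance (goods + services) = 235.4 + 693.9 = 929.3
Net primary income = -248.7
Net secondary income = 297.5 - 74.8 = 222.7
Current account = 929.3 + (-248.7) + 222.7 = 903.3

903.3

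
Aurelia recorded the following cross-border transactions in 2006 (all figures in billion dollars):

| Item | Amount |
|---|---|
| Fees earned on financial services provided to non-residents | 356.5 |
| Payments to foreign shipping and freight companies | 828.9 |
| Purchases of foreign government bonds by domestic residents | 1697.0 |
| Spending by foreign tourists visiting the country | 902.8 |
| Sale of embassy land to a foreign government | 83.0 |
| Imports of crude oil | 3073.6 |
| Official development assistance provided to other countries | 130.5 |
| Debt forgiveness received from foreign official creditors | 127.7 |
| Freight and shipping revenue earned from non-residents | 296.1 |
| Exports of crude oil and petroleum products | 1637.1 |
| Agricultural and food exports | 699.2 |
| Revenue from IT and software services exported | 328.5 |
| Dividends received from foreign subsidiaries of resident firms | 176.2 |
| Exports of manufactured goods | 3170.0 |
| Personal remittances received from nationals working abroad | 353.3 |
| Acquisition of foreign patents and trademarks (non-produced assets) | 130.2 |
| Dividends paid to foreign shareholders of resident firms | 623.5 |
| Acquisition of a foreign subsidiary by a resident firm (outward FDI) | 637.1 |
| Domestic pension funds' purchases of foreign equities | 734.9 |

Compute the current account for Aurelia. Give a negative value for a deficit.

Goods: 3170.0 - 3073.6 + 1637.1 + 699.2 = 2432.7
Services: 902.8 + 296.1 - 828.9 + 328.5 + 356.5 = 1055.0
Primary income: -623.5 + 176.2 = -447.3
Secondary income: -130.5 + 353.3 = 222.8
Current account = 2432.7 + 1055.0 + (-447.3) + 222.8 = 3263.2
(Excluded from the current account — financial account: purchases of foreign government bonds by domestic residents 1697.0, acquisition of a foreign subsidiary by a resident firm (outward FDI) 637.1, domestic pension funds' purchases of foreign equities 734.9; capital account: sale of embassy land to a foreign government 83.0, debt forgiveness received from foreign official creditors 127.7, acquisition of foreign patents and trademarks (non-produced assets) 130.2.)

3263.2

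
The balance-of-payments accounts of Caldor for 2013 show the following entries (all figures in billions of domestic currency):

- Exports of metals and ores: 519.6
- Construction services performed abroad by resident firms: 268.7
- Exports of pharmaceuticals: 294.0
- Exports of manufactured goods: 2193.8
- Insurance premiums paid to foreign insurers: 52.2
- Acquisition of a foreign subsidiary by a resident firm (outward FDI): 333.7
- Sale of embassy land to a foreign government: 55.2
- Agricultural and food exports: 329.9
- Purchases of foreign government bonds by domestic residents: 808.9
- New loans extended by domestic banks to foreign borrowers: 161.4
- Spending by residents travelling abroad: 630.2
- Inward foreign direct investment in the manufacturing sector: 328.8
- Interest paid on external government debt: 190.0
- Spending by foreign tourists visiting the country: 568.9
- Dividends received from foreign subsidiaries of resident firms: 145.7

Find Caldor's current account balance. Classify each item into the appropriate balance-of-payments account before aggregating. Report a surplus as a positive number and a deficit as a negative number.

Goods: 2193.8 + 329.9 + 519.6 + 294.0 = 3337.3
Services: -630.2 - 52.2 + 268.7 + 568.9 = 155.2
Primary income: -190.0 + 145.7 = -44.3
Current account = 3337.3 + 155.2 + (-44.3) = 3448.2
(Excluded from the current account — financial account: acquisition of a foreign subsidiary by a resident firm (outward FDI) 333.7, purchases of foreign government bonds by domestic residents 808.9, new loans extended by domestic banks to foreign borrowers 161.4, inward foreign direct investment in the manufacturing sector 328.8; capital account: sale of embassy land to a foreign government 55.2.)

3448.2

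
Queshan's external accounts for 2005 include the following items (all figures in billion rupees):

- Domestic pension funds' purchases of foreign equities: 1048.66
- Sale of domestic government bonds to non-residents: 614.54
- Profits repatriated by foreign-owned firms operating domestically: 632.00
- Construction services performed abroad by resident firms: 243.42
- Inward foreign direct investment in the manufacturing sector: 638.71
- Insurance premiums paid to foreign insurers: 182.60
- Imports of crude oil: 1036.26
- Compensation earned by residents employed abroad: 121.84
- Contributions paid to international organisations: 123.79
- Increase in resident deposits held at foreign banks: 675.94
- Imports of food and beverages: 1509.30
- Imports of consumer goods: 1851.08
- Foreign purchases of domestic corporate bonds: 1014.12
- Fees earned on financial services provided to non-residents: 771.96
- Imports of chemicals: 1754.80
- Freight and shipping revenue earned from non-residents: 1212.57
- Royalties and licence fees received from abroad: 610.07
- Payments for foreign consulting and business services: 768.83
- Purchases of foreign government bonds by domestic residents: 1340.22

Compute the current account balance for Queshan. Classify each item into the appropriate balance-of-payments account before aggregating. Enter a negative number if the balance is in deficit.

Goods: -1036.26 - 1754.80 - 1851.08 - 1509.30 = -6151.44
Services: -182.60 + 243.42 + 610.07 + 1212.57 - 768.83 + 771.96 = 1886.59
Primary income: -632.00 + 121.84 = -510.16
Secondary income: -123.79
Current account = (-6151.44) + 1886.59 + (-510.16) + (-123.79) = -4898.80
(Excluded from the current account — financial account: domestic pension funds' purchases of foreign equities 1048.66, sale of domestic government bonds to non-residents 614.54, inward foreign direct investment in the manufacturing sector 638.71, increase in resident deposits held at foreign banks 675.94, foreign purchases of domestic corporate bonds 1014.12, purchases of foreign government bonds by domestic residents 1340.22.)

-4898.80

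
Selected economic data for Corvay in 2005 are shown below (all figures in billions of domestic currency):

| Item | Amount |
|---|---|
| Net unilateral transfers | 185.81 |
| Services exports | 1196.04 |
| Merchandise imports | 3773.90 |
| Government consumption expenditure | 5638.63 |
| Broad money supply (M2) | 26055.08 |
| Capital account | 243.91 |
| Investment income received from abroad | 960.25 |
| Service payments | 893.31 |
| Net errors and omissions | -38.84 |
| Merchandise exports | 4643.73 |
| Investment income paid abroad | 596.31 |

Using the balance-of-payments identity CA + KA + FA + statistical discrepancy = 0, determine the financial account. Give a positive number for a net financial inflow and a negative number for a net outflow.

Goods balance = 4643.73 - 3773.90 = 869.83
Services balance = 1196.04 - 893.31 = 302.73
Trade balance (goods + services) = 869.83 + 302.73 = 1172.56
Net primary income = 960.25 - 596.31 = 363.94
Net secondary income = 185.81
Current account = 1172.56 + 363.94 + 185.81 = 1722.31
Financial account = -(1722.31 + 243.91 + (-38.84)) = -1927.38

-1927.38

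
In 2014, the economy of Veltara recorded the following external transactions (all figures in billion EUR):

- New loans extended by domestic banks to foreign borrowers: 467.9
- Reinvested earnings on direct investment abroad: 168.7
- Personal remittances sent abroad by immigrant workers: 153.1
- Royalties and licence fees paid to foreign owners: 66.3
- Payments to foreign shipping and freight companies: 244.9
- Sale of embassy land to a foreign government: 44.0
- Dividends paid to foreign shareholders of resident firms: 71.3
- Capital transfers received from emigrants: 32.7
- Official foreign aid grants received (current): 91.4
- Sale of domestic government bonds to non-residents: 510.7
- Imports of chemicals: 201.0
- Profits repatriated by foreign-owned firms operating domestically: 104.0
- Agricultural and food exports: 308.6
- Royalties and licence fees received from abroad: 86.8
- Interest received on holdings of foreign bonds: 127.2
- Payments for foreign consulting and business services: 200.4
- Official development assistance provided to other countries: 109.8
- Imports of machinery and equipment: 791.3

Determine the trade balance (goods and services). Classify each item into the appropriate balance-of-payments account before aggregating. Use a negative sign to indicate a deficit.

Goods: -791.3 - 201.0 + 308.6 = -683.7
Services: -200.4 + 86.8 - 66.3 - 244.9 = -424.8
Trade balance = -683.7 + (-424.8) = -1108.5
(Excluded from the trade balance — financial account: new loans extended by domestic banks to foreign borrowers 467.9, sale of domestic government bonds to non-residents 510.7; primary income: reinvested earnings on direct investment abroad 168.7, dividends paid to foreign shareholders of resident firms 71.3, profits repatriated by foreign-owned firms operating domestically 104.0, interest received on holdings of foreign bonds 127.2; secondary income: personal remittances sent abroad by immigrant workers 153.1, official foreign aid grants received (current) 91.4, official development assistance provided to other countries 109.8; capital account: sale of embassy land to a foreign government 44.0, capital transfers received from emigrants 32.7.)

-1108.5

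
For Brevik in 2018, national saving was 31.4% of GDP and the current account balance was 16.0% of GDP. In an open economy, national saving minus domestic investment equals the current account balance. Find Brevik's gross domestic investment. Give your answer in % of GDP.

S - I = CA (net lending to the rest of the world).
I = S - CA = 31.4 - 16.0 = 15.4

15.4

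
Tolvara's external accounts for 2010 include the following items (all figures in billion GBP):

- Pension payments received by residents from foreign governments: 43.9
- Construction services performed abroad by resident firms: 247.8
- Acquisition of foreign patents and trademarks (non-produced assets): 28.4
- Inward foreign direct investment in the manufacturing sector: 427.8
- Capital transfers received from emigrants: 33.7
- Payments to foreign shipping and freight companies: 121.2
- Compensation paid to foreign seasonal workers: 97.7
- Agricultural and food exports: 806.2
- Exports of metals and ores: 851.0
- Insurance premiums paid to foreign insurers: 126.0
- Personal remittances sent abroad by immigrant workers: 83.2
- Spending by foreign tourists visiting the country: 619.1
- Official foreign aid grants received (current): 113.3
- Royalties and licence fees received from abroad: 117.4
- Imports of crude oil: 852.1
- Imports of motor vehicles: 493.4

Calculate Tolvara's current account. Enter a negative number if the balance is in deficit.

1025.1

Goods: 806.2 + 851.0 - 852.1 - 493.4 = 311.7
Services: -126.0 - 121.2 + 247.8 + 117.4 + 619.1 = 737.1
Primary income: -97.7
Secondary income: 43.9 - 83.2 + 113.3 = 74.0
Current account = 311.7 + 737.1 + (-97.7) + 74.0 = 1025.1
(Excluded from the current account — capital account: acquisition of foreign patents and trademarks (non-produced assets) 28.4, capital transfers received from emigrants 33.7; financial account: inward foreign direct investment in the manufacturing sector 427.8.)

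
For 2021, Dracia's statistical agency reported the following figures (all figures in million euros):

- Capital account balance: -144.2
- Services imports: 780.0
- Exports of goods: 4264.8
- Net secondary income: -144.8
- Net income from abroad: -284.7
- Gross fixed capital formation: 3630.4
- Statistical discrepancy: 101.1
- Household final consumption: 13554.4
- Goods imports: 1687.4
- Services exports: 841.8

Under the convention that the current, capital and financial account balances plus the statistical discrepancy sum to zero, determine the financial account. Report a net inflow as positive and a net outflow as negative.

Goods balance = 4264.8 - 1687.4 = 2577.4
Services balance = 841.8 - 780.0 = 61.8
Trade balance (goods + services) = 2577.4 + 61.8 = 2639.2
Net primary income = -284.7
Net secondary income = -144.8
Current account = 2639.2 + (-284.7) + (-144.8) = 2209.7
Financial account = -(2209.7 + (-144.2) + 101.1) = -2166.6

-2166.6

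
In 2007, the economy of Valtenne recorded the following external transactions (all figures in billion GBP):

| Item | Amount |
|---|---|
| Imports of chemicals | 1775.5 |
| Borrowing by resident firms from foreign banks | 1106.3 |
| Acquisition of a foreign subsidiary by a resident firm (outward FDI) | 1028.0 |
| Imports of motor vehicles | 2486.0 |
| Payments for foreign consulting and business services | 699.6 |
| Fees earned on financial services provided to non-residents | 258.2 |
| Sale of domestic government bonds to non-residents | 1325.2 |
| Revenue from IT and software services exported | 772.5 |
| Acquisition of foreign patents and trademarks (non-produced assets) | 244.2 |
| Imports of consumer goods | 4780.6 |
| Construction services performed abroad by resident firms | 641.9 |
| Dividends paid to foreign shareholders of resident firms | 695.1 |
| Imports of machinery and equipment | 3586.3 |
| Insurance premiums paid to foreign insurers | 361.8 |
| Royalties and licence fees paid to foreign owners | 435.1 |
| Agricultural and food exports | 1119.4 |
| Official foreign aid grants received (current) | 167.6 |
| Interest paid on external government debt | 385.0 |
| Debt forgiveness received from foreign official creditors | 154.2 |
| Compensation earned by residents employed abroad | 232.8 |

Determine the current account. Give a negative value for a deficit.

-12012.6

Goods: -3586.3 + 1119.4 - 4780.6 - 1775.5 - 2486.0 = -11509.0
Services: -361.8 - 435.1 + 641.9 - 699.6 + 772.5 + 258.2 = 176.1
Primary income: -385.0 + 232.8 - 695.1 = -847.3
Secondary income: 167.6
Current account = (-11509.0) + 176.1 + (-847.3) + 167.6 = -12012.6
(Excluded from the current account — financial account: borrowing by resident firms from foreign banks 1106.3, acquisition of a foreign subsidiary by a resident firm (outward FDI) 1028.0, sale of domestic government bonds to non-residents 1325.2; capital account: acquisition of foreign patents and trademarks (non-produced assets) 244.2, debt forgiveness received from foreign official creditors 154.2.)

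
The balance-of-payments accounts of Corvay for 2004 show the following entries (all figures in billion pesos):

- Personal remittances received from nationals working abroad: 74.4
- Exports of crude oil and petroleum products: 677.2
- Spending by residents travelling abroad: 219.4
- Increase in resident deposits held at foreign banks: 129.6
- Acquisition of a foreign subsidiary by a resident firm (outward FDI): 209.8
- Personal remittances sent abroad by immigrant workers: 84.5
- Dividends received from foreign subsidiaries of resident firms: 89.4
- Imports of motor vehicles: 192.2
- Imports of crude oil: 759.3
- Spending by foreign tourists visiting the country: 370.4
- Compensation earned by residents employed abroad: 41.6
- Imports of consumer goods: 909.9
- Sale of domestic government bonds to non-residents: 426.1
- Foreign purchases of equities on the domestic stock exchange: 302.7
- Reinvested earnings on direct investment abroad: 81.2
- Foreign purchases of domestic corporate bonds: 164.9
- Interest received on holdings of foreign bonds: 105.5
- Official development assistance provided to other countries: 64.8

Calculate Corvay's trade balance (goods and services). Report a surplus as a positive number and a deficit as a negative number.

-1033.2

Goods: -909.9 - 192.2 + 677.2 - 759.3 = -1184.2
Services: -219.4 + 370.4 = 151.0
Trade balance = -1184.2 + 151.0 = -1033.2
(Excluded from the trade balance — secondary income: personal remittances received from nationals working abroad 74.4, personal remittances sent abroad by immigrant workers 84.5, official development assistance provided to other countries 64.8; financial account: increase in resident deposits held at foreign banks 129.6, acquisition of a foreign subsidiary by a resident firm (outward FDI) 209.8, sale of domestic government bonds to non-residents 426.1, foreign purchases of equities on the domestic stock exchange 302.7, foreign purchases of domestic corporate bonds 164.9; primary income: dividends received from foreign subsidiaries of resident firms 89.4, compensation earned by residents employed abroad 41.6, reinvested earnings on direct investment abroad 81.2, interest received on holdings of foreign bonds 105.5.)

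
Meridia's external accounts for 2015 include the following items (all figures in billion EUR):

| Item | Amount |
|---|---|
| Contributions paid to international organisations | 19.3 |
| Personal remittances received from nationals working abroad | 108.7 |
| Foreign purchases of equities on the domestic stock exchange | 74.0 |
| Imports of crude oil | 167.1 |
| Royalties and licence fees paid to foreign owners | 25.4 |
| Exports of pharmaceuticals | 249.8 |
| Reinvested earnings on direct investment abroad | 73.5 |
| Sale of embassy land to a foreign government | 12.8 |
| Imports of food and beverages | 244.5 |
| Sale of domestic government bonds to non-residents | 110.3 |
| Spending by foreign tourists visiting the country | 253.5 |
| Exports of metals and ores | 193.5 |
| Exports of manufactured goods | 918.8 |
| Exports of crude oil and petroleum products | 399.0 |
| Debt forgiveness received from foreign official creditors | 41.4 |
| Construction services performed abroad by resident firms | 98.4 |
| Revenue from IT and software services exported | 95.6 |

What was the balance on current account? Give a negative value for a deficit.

Goods: 918.8 + 399.0 + 193.5 - 167.1 - 244.5 + 249.8 = 1349.5
Services: 95.6 - 25.4 + 98.4 + 253.5 = 422.1
Primary income: 73.5
Secondary income: 108.7 - 19.3 = 89.4
Current account = 1349.5 + 422.1 + 73.5 + 89.4 = 1934.5
(Excluded from the current account — financial account: foreign purchases of equities on the domestic stock exchange 74.0, sale of domestic government bonds to non-residents 110.3; capital account: sale of embassy land to a foreign government 12.8, debt forgiveness received from foreign official creditors 41.4.)

1934.5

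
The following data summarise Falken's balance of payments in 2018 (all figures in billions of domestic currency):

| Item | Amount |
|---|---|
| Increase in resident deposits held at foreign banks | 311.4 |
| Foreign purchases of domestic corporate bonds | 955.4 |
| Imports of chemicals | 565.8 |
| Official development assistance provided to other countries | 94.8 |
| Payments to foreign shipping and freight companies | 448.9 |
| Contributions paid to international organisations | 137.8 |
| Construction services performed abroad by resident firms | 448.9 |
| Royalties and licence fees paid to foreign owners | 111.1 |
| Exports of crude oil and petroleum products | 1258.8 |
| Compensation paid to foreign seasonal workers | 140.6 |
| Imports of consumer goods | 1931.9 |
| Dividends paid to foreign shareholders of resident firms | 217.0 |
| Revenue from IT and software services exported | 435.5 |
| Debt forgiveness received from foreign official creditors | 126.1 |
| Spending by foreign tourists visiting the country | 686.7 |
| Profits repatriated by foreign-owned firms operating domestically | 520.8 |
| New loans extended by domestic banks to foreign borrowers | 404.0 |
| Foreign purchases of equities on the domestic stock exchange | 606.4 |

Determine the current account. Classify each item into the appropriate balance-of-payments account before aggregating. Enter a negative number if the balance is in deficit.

Goods: -565.8 - 1931.9 + 1258.8 = -1238.9
Services: -448.9 - 111.1 + 435.5 + 686.7 + 448.9 = 1011.1
Primary income: -217.0 - 520.8 - 140.6 = -878.4
Secondary income: -137.8 - 94.8 = -232.6
Current account = (-1238.9) + 1011.1 + (-878.4) + (-232.6) = -1338.8
(Excluded from the current account — financial account: increase in resident deposits held at foreign banks 311.4, foreign purchases of domestic corporate bonds 955.4, new loans extended by domestic banks to foreign borrowers 404.0, foreign purchases of equities on the domestic stock exchange 606.4; capital account: debt forgiveness received from foreign official creditors 126.1.)

-1338.8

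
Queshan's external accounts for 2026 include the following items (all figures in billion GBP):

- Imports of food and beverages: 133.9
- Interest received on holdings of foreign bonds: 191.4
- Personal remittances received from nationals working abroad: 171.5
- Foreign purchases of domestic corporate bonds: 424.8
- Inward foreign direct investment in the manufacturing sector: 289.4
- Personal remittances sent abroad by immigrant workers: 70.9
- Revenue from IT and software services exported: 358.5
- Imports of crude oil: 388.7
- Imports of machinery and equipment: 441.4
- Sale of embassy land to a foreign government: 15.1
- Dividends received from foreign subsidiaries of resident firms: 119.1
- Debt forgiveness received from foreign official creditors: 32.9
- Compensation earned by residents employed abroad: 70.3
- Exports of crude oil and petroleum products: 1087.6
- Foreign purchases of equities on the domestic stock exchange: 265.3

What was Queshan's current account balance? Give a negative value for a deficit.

963.5

Goods: 1087.6 - 388.7 - 441.4 - 133.9 = 123.6
Services: 358.5
Primary income: 70.3 + 119.1 + 191.4 = 380.8
Secondary income: -70.9 + 171.5 = 100.6
Current account = 123.6 + 358.5 + 380.8 + 100.6 = 963.5
(Excluded from the current account — financial account: foreign purchases of domestic corporate bonds 424.8, inward foreign direct investment in the manufacturing sector 289.4, foreign purchases of equities on the domestic stock exchange 265.3; capital account: sale of embassy land to a foreign government 15.1, debt forgiveness received from foreign official creditors 32.9.)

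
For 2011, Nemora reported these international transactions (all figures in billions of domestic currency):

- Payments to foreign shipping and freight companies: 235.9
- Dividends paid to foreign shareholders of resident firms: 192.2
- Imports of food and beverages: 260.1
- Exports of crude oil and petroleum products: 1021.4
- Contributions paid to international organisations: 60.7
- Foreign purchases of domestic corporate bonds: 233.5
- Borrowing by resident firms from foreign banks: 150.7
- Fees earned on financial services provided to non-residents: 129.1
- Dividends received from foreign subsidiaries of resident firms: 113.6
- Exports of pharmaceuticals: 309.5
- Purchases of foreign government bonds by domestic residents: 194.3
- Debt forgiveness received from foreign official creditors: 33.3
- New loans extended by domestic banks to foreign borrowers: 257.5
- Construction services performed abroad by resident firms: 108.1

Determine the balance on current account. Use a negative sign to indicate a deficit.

932.8

Goods: -260.1 + 1021.4 + 309.5 = 1070.8
Services: 129.1 + 108.1 - 235.9 = 1.3
Primary income: -192.2 + 113.6 = -78.6
Secondary income: -60.7
Current account = 1070.8 + 1.3 + (-78.6) + (-60.7) = 932.8
(Excluded from the current account — financial account: foreign purchases of domestic corporate bonds 233.5, borrowing by resident firms from foreign banks 150.7, purchases of foreign government bonds by domestic residents 194.3, new loans extended by domestic banks to foreign borrowers 257.5; capital account: debt forgiveness received from foreign official creditors 33.3.)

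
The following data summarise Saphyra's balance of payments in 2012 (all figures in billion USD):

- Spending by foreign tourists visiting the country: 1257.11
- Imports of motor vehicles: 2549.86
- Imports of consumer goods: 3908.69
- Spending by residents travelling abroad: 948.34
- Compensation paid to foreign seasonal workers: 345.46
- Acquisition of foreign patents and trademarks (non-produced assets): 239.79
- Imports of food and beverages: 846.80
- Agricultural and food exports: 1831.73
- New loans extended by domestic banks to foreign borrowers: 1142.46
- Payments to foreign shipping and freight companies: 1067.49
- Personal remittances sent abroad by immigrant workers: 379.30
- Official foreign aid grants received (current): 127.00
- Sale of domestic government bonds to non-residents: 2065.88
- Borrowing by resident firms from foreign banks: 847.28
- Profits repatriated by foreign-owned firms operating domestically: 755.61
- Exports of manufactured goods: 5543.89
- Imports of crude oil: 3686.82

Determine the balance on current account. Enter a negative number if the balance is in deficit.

Goods: -3686.82 - 846.80 + 5543.89 - 3908.69 + 1831.73 - 2549.86 = -3616.55
Services: -948.34 + 1257.11 - 1067.49 = -758.72
Primary income: -755.61 - 345.46 = -1101.07
Secondary income: 127.00 - 379.30 = -252.30
Current account = (-3616.55) + (-758.72) + (-1101.07) + (-252.30) = -5728.64
(Excluded from the current account — capital account: acquisition of foreign patents and trademarks (non-produced assets) 239.79; financial account: new loans extended by domestic banks to foreign borrowers 1142.46, sale of domestic government bonds to non-residents 2065.88, borrowing by resident firms from foreign banks 847.28.)

-5728.64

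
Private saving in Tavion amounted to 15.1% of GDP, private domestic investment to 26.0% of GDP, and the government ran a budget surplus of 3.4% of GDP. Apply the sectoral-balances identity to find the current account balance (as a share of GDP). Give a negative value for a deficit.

By the sectoral-balances identity, CA = (S_private - I) + (T - G).
Private balance = 15.1 - 26.0 = -10.9
Government balance (T - G) = 3.4
CA = -10.9 + 3.4 = -7.5

-7.5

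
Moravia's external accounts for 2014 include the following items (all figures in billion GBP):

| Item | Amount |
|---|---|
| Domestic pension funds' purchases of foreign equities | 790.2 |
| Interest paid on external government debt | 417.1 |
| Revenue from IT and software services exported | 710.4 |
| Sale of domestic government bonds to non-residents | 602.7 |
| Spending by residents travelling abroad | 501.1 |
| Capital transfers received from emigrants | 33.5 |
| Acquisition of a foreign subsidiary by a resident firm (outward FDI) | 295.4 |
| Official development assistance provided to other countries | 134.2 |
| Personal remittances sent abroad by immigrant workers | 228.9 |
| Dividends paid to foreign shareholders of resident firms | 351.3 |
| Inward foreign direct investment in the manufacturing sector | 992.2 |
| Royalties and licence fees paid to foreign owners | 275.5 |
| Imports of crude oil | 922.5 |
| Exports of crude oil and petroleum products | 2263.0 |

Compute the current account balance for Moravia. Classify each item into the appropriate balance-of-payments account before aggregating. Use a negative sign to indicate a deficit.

Goods: -922.5 + 2263.0 = 1340.5
Services: -275.5 - 501.1 + 710.4 = -66.2
Primary income: -417.1 - 351.3 = -768.4
Secondary income: -228.9 - 134.2 = -363.1
Current account = 1340.5 + (-66.2) + (-768.4) + (-363.1) = 142.8
(Excluded from the current account — financial account: domestic pension funds' purchases of foreign equities 790.2, sale of domestic government bonds to non-residents 602.7, acquisition of a foreign subsidiary by a resident firm (outward FDI) 295.4, inward foreign direct investment in the manufacturing sector 992.2; capital account: capital transfers received from emigrants 33.5.)

142.8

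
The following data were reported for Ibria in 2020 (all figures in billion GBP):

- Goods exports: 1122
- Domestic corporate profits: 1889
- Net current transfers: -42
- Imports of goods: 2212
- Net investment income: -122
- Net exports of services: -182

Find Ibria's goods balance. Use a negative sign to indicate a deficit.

-1090

Goods balance = 1122 - 2212 = -1090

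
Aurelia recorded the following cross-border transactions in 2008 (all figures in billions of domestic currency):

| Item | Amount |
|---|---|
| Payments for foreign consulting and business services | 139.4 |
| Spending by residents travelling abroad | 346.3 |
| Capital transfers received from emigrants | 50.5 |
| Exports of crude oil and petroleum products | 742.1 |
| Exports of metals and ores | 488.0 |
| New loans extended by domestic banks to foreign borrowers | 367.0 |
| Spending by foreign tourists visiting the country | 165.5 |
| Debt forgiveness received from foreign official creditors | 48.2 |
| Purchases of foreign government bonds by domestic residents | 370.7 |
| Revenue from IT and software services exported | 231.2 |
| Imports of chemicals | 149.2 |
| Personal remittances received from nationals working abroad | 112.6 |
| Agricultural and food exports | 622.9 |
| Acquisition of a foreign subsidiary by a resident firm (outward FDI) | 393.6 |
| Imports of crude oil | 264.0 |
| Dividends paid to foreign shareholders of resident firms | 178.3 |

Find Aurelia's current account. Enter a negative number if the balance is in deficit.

1285.1

Goods: 742.1 + 488.0 + 622.9 - 264.0 - 149.2 = 1439.8
Services: -139.4 + 231.2 + 165.5 - 346.3 = -89.0
Primary income: -178.3
Secondary income: 112.6
Current account = 1439.8 + (-89.0) + (-178.3) + 112.6 = 1285.1
(Excluded from the current account — capital account: capital transfers received from emigrants 50.5, debt forgiveness received from foreign official creditors 48.2; financial account: new loans extended by domestic banks to foreign borrowers 367.0, purchases of foreign government bonds by domestic residents 370.7, acquisition of a foreign subsidiary by a resident firm (outward FDI) 393.6.)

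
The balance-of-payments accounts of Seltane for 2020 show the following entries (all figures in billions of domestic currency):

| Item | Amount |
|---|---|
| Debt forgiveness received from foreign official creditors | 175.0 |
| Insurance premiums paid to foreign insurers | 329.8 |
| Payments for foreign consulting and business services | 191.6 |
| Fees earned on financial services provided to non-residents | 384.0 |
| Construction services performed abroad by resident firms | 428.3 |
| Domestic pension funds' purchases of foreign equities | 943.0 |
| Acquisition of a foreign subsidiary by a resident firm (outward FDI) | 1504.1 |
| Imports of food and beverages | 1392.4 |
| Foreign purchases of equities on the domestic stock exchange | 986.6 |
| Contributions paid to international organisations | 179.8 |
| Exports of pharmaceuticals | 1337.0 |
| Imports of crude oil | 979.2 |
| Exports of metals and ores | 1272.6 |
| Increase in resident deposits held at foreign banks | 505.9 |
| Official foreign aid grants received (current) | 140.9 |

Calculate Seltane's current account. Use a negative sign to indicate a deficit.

Goods: -979.2 + 1272.6 - 1392.4 + 1337.0 = 238.0
Services: 384.0 - 329.8 - 191.6 + 428.3 = 290.9
Secondary income: 140.9 - 179.8 = -38.9
Current account = 238.0 + 290.9 + (-38.9) = 490.0
(Excluded from the current account — capital account: debt forgiveness received from foreign official creditors 175.0; financial account: domestic pension funds' purchases of foreign equities 943.0, acquisition of a foreign subsidiary by a resident firm (outward FDI) 1504.1, foreign purchases of equities on the domestic stock exchange 986.6, increase in resident deposits held at foreign banks 505.9.)

490.0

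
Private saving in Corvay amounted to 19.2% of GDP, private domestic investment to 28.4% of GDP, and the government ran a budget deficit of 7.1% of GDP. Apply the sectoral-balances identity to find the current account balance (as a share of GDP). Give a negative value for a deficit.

By the sectoral-balances identity, CA = (S_private - I) + (T - G).
Private balance = 19.2 - 28.4 = -9.2
Government balance (T - G) = -7.1
CA = -9.2 + (-7.1) = -16.3

-16.3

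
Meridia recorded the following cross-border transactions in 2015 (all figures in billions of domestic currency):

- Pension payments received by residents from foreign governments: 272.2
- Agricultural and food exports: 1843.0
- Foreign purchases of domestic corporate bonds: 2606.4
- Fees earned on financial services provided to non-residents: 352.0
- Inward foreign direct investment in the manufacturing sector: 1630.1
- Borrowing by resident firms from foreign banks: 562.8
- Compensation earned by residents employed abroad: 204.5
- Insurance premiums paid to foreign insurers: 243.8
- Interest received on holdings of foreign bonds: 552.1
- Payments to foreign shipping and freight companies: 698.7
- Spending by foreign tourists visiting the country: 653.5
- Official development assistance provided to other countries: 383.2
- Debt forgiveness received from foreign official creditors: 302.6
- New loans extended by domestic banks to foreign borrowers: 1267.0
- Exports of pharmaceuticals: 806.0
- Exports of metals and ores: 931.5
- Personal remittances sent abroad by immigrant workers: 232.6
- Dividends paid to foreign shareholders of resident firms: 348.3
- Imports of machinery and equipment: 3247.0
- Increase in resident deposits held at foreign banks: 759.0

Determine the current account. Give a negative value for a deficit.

Goods: 931.5 - 3247.0 + 1843.0 + 806.0 = 333.5
Services: -243.8 + 653.5 - 698.7 + 352.0 = 63.0
Primary income: 204.5 - 348.3 + 552.1 = 408.3
Secondary income: 272.2 - 383.2 - 232.6 = -343.6
Current account = 333.5 + 63.0 + 408.3 + (-343.6) = 461.2
(Excluded from the current account — financial account: foreign purchases of domestic corporate bonds 2606.4, inward foreign direct investment in the manufacturing sector 1630.1, borrowing by resident firms from foreign banks 562.8, new loans extended by domestic banks to foreign borrowers 1267.0, increase in resident deposits held at foreign banks 759.0; capital account: debt forgiveness received from foreign official creditors 302.6.)

461.2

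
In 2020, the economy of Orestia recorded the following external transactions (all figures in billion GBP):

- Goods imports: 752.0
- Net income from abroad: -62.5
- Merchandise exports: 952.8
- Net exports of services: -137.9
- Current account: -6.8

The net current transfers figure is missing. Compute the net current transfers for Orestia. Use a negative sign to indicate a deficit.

Current account = goods balance + services balance + net primary income + net secondary income
Sum of the known components = 0.4
Net current transfers = CA - (known components) = -6.8 - 0.4 = -7.2

-7.2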